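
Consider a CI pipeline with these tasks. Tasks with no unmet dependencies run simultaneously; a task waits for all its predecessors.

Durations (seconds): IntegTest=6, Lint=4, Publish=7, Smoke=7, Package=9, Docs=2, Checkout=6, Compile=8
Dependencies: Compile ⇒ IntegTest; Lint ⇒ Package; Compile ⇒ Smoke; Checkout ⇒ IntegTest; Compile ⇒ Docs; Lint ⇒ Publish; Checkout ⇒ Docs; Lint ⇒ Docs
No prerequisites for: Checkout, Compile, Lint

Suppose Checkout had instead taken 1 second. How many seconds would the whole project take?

15

As given, the longest chain is Compile→Smoke = 8+7 = 15, so the finish is 15 seconds.
Checkout is off the critical path — its longest chain is 12 seconds, giving 3 of slack.
The critical path is still Compile→Smoke; finish is now 15 seconds.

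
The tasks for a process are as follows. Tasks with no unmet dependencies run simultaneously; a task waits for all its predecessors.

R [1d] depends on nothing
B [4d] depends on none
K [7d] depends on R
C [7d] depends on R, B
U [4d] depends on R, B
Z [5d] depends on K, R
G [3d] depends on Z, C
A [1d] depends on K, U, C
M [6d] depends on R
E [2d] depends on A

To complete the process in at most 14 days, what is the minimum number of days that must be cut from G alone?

2

Current finish: 16 days; target: 14.
G is on every critical path, so each day cut from G cuts the finish by one (this holds down to a finish of 14).
Need 16 − 14 = 2 days off G → G becomes 1 day, finish becomes 14.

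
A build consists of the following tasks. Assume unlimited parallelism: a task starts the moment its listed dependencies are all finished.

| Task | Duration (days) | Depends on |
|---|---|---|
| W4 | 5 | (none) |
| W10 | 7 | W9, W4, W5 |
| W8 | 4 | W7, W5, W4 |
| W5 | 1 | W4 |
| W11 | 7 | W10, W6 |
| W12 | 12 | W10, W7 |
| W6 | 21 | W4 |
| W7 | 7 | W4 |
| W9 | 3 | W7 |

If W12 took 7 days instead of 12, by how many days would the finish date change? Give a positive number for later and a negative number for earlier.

As given, the longest chain is W4→W7→W9→W10→W12 = 5+7+3+7+12 = 34, so the finish is 34 days.
Since W12 is critical, the -5 change carries straight to that chain (now 29 days).
The binding chain switches to W4→W6→W11 = 5+21+7 = 33; finish 33 days.
Change in finish: 33 − 34 = -1 days.

-1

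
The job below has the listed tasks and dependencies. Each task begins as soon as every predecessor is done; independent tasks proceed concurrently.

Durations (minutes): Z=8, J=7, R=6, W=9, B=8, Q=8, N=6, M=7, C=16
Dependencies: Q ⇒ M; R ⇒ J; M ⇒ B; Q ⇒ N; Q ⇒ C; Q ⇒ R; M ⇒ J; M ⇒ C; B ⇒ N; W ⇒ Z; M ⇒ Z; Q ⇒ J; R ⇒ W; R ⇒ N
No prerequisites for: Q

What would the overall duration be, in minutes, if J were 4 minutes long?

31

Baseline: Q→M→C = 8+7+16 = 31 → 31 minutes.
The longest path through J is only 22 minutes, so J has float 9.
That remains the longest chain; total 31 minutes.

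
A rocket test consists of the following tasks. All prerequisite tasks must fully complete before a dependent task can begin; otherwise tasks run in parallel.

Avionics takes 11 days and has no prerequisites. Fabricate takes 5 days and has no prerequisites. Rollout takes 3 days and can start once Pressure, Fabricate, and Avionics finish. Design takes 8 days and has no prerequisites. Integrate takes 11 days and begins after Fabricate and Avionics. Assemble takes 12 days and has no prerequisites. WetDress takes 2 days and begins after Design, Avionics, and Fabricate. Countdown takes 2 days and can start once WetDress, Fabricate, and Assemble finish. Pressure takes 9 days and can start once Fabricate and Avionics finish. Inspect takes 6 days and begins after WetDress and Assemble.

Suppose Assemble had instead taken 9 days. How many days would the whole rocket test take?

Baseline: Avionics→Pressure→Rollout = 11+9+3 = 23 → 23 days.
Assemble has 5 days of float (longest path through it is 18).
The critical path is still Avionics→Pressure→Rollout; finish is now 23 days.

23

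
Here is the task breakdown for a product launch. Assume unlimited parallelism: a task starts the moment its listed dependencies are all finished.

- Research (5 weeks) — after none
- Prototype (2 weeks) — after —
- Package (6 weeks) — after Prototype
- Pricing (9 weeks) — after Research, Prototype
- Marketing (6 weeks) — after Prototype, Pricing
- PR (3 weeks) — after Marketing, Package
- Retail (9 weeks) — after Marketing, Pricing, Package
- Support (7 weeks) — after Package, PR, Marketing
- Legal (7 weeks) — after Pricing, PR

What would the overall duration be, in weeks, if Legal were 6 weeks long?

30

As given, the longest chain is Research→Pricing→Marketing→PR→Legal = 5+9+6+3+7 = 30, so the finish is 30 weeks.
Since Legal is critical, the -1 change carries straight to that chain (now 29 weeks).
Now Research→Pricing→Marketing→PR→Support = 5+9+6+3+7 = 30 is longest, so the finish becomes 30 weeks.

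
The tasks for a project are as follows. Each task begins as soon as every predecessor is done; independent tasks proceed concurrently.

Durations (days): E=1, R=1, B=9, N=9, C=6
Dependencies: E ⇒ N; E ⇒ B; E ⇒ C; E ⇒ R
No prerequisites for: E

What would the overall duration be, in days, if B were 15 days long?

Critical path before the change: E→B = 1+9 = 10 giving 10 days.
B lies on that path, so at 15 days the path becomes 16 days.
No other chain overtakes it, so the finish is 16 days.

16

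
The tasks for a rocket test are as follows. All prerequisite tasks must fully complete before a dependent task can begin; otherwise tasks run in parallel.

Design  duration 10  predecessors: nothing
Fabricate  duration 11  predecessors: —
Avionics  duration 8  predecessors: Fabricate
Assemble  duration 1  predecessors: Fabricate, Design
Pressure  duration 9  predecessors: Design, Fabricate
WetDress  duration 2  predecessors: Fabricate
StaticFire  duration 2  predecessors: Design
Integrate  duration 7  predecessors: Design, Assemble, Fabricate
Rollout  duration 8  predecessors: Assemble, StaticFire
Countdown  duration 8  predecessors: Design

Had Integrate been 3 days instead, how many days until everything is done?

20

As given, the longest chain is Design→StaticFire→Rollout = 10+2+8 = 20, so the finish is 20 days.
The longest path through Integrate is only 19 days, so Integrate has float 1.
That remains the longest chain; total 20 days.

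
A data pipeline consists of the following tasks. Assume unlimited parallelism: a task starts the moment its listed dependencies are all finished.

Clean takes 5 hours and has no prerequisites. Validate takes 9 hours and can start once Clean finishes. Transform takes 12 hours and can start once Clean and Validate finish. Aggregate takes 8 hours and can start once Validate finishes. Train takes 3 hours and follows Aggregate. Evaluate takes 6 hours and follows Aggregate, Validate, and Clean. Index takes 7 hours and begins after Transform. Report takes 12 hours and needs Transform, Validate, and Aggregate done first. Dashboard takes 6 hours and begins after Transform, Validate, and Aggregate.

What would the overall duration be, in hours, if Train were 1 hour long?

38

Critical path before the change: Clean→Validate→Transform→Report = 5+9+12+12 = 38 giving 38 hours.
Train has 13 hours of float (longest path through it is 25).
That remains the longest chain; total 38 hours.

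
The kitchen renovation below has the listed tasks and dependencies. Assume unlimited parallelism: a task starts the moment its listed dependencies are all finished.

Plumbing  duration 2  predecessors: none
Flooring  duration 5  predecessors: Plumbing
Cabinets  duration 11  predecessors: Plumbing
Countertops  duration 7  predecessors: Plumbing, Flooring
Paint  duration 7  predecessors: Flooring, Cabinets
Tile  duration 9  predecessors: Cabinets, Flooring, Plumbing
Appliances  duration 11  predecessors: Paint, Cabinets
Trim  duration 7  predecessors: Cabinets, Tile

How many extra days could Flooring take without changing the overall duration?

Plumbing→Cabinets→Paint→Appliances = 2+11+7+11 = 31 sets the makespan at 31 days.
The longest chain containing Flooring totals 25 days.
Slack of Flooring = 8 − 2 = 6 days.

6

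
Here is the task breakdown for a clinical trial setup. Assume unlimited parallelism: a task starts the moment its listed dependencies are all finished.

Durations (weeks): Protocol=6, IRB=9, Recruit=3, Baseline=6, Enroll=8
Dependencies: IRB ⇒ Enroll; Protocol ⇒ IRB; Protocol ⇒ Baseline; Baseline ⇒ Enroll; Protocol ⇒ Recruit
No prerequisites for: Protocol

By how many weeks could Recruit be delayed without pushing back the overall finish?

Critical path: Protocol→IRB→Enroll = 6+9+8 = 23, so the finish is 23 weeks.
The longest chain containing Recruit totals 9 weeks.
Float = 23 − 9 = 14.

14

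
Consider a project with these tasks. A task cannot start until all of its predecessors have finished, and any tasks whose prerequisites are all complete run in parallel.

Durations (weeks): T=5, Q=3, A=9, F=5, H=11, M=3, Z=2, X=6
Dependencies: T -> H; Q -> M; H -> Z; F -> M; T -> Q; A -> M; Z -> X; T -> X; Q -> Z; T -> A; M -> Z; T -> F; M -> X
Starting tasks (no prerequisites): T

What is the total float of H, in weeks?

T→A→M→Z→X = 5+9+3+2+6 = 25 sets the makespan at 25 weeks.
H finishes as early as 16 and must finish by 17.
Slack of H = 6 − 5 = 1 week.

1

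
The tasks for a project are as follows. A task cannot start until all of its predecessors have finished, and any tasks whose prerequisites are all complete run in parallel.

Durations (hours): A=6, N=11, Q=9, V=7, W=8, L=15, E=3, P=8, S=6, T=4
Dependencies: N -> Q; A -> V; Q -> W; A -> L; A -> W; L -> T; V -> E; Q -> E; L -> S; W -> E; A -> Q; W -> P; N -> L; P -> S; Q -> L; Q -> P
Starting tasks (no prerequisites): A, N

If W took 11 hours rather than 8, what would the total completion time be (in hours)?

The binding path is N→Q→W→P→S = 11+9+8+8+6 = 42; finish at 42 hours.
W is on the critical path; changing it to 11 makes that path 45 hours.
The critical path is still N→Q→W→P→S; finish is now 45 hours.

45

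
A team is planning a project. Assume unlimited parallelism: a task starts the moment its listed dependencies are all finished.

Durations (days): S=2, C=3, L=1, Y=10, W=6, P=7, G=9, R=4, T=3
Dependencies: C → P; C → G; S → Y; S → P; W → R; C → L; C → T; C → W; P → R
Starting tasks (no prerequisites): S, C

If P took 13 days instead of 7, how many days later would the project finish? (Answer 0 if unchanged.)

6

As given, the longest chain is C→P→R = 3+7+4 = 14, so the finish is 14 days.
P lies on that path, so at 13 days the path becomes 20 days.
The critical path is still C→P→R; finish is now 20 days.
Change in finish: 20 − 14 = +6 days.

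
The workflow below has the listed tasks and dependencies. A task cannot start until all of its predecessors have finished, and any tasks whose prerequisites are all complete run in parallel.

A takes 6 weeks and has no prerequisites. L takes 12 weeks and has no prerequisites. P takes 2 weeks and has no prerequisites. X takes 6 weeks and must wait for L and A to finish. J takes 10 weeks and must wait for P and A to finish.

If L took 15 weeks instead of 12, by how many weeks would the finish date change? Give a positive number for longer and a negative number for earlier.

Actual critical path: L→X = 12+6 = 18 ⇒ 18 weeks.
L is on the critical path; changing it to 15 makes that path 21 weeks.
The critical path is still L→X; finish is now 21 weeks.
Change in finish: 21 − 18 = +3 weeks.

3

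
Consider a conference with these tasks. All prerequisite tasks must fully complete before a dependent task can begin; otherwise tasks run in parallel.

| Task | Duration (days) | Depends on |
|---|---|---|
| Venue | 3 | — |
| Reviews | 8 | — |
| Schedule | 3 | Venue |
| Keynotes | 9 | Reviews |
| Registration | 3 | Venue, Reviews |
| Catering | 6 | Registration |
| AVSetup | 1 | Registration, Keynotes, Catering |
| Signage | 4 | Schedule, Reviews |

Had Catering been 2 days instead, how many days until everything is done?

The binding path is Reviews→Registration→Catering→AVSetup = 8+3+6+1 = 18; finish at 18 days.
Catering lies on that path, so at 2 days the path becomes 14 days.
Now Reviews→Keynotes→AVSetup = 8+9+1 = 18 is longest, so the finish becomes 18 days.

18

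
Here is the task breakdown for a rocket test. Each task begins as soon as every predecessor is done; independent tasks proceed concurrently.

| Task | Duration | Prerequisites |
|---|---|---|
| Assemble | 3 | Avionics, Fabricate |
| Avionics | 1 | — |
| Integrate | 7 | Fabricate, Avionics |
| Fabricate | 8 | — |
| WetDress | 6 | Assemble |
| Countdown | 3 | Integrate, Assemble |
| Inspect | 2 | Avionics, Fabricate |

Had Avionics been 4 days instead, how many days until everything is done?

18

The binding path is Fabricate→Integrate→Countdown = 8+7+3 = 18; finish at 18 days.
Avionics has 7 days of float (longest path through it is 11).
That remains the longest chain; total 18 days.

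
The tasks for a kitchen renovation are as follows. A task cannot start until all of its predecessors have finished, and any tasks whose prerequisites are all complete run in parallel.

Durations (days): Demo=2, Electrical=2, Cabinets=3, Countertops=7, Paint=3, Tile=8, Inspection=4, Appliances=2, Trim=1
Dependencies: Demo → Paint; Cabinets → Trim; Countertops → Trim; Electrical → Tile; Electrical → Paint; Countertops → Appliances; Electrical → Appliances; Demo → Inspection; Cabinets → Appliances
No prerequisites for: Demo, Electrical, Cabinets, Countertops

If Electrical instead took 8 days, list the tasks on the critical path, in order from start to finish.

Electrical, Tile

Critical path before the change: Electrical→Tile = 2+8 = 10 giving 10 days.
Electrical is on the critical path; changing it to 8 makes that path 16 days.
The critical path is still Electrical→Tile; finish is now 16 days.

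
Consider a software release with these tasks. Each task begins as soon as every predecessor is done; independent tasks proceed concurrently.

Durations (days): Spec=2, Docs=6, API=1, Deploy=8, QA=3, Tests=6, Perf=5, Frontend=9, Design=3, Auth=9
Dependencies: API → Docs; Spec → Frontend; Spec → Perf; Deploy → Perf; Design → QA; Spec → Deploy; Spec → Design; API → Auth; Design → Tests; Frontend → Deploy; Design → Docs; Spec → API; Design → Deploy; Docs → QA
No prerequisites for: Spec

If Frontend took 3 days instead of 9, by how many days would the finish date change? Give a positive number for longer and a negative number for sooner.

-6

Actual critical path: Spec→Frontend→Deploy→Perf = 2+9+8+5 = 24 ⇒ 24 days.
Since Frontend is critical, the -6 change carries straight to that chain (now 18 days).
New critical path: Spec→Design→Deploy→Perf = 2+3+8+5 = 18 ⇒ 18 days.
Change in finish: 18 − 24 = -6 days.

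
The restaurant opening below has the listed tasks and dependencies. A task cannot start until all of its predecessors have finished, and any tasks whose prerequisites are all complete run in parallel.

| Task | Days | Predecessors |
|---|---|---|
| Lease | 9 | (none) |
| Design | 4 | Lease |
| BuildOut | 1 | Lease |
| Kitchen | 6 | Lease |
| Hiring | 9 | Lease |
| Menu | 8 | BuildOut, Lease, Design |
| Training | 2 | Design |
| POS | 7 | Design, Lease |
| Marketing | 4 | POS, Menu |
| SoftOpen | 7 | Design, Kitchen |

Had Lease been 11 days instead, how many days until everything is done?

27

Baseline: Lease→Design→Menu→Marketing = 9+4+8+4 = 25 → 25 days.
Lease lies on that path, so at 11 days the path becomes 27 days.
That remains the longest chain; total 27 days.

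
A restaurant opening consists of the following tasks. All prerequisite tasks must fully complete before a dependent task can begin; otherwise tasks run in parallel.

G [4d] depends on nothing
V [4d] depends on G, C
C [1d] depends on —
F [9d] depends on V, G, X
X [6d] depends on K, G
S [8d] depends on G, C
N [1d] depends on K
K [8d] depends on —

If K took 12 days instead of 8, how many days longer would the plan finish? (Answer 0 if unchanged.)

The binding path is K→X→F = 8+6+9 = 23; finish at 23 days.
K lies on that path, so at 12 days the path becomes 27 days.
That remains the longest chain; total 27 days.
Change in finish: 27 − 23 = +4 days.

4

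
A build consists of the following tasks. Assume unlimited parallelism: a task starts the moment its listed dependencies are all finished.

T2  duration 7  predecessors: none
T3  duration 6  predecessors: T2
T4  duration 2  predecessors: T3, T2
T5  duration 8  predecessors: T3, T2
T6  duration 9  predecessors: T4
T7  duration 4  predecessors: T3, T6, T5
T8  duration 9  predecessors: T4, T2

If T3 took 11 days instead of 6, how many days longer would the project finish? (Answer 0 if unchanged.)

5

Baseline: T2→T3→T4→T6→T7 = 7+6+2+9+4 = 28 → 28 days.
T3 is on the critical path; changing it to 11 makes that path 33 days.
The critical path is still T2→T3→T4→T6→T7; finish is now 33 days.
Change in finish: 33 − 28 = +5 days.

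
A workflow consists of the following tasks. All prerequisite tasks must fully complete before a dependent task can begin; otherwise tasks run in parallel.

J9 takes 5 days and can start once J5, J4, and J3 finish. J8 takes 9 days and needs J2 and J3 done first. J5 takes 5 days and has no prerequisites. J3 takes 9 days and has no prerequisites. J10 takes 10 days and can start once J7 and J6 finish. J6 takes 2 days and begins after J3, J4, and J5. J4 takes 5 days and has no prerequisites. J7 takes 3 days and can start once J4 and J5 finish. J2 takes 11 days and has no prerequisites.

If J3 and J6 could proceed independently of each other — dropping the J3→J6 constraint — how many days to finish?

With the dependency in place, J3→J6→J10 = 9+2+10 = 21 sets the finish at 21 days.
Without J3→J6, J6's earliest start moves from 9 to 5.
After: J2→J8 = 11+9 = 20 → 20 days.

20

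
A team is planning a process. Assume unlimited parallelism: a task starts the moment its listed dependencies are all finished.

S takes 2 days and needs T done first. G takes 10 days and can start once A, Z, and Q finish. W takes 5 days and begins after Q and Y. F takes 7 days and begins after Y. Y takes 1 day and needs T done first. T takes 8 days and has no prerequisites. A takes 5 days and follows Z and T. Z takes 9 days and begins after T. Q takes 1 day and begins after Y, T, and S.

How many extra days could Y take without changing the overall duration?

12

T→Z→A→G = 8+9+5+10 = 32 sets the makespan at 32 days.
The longest chain containing Y totals 20 days.
Float = 32 − 20 = 12.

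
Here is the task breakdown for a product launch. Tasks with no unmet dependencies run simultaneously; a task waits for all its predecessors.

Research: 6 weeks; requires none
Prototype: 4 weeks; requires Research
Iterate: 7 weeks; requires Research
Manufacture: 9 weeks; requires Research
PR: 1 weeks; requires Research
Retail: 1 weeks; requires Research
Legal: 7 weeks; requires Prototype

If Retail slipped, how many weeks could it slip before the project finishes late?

The longest chain is Research→Prototype→Legal = 6+4+7 = 17; overall finish 17 weeks.
The longest chain containing Retail totals 7 weeks.
Slack of Retail = 16 − 6 = 10 weeks.

10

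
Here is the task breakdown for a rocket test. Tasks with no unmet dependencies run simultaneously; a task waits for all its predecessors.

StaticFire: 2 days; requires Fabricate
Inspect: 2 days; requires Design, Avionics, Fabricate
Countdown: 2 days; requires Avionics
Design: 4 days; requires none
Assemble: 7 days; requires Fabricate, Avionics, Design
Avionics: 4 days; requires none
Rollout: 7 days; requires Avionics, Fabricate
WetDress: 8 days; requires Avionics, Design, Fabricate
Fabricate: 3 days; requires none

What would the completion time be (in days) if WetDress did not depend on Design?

12

Original critical path: Design→WetDress = 4+8 = 12 ⇒ 12 days.
Dropping Design→WetDress doesn't change WetDress's earliest start (4); another predecessor still binds.
After: Avionics→WetDress = 4+8 = 12 → 12 days.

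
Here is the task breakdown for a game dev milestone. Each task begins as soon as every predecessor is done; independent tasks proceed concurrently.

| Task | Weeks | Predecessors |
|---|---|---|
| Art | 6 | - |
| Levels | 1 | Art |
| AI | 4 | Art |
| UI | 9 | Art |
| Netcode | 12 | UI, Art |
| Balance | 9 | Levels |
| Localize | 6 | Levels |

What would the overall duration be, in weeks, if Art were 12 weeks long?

As given, the longest chain is Art→UI→Netcode = 6+9+12 = 27, so the finish is 27 weeks.
Art lies on that path, so at 12 weeks the path becomes 33 weeks.
The critical path is still Art→UI→Netcode; finish is now 33 weeks.

33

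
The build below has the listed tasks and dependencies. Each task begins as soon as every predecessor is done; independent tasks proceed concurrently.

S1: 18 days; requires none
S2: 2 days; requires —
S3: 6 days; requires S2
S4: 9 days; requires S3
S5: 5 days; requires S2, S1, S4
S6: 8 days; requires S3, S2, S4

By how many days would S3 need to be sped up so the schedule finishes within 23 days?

Current finish: 25 days; target: 23.
S3 is on every critical path, so each day cut from S3 cuts the finish by one (this holds down to a finish of 23).
Need 25 − 23 = 2 days off S3 → S3 becomes 4 days, finish becomes 23.

2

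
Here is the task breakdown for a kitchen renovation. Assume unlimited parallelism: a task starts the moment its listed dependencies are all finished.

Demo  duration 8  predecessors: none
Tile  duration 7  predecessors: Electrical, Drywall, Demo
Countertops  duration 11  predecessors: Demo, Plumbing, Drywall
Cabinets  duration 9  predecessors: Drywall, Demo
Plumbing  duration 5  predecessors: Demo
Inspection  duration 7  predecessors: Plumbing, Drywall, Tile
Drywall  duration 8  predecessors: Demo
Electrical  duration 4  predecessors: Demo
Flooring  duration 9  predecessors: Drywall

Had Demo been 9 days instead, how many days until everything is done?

As given, the longest chain is Demo→Drywall→Tile→Inspection = 8+8+7+7 = 30, so the finish is 30 days.
Since Demo is critical, the +1 change carries straight to that chain (now 31 days).
The critical path is still Demo→Drywall→Tile→Inspection; finish is now 31 days.

31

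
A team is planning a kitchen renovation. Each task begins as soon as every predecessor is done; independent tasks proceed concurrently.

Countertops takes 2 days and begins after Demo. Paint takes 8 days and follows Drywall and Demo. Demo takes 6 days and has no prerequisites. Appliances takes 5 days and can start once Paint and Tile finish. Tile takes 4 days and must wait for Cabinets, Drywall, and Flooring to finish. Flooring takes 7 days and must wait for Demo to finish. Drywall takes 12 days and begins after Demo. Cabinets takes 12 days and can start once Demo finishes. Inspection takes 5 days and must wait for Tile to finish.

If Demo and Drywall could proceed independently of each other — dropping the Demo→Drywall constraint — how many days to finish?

27

Original critical path: Demo→Drywall→Paint→Appliances = 6+12+8+5 = 31 ⇒ 31 days.
Without Demo→Drywall, Drywall's earliest start moves from 6 to 0.
New critical path: Demo→Cabinets→Tile→Inspection = 6+12+4+5 = 27 ⇒ 27 days.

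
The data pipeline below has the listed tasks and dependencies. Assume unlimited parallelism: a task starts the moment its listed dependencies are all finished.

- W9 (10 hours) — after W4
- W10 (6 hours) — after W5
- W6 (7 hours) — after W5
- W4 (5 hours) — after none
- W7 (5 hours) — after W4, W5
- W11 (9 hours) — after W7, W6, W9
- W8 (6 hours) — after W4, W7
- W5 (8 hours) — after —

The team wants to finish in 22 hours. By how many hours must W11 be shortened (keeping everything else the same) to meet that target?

2

Current finish: 24 hours; target: 22.
W11 is on every critical path, so each hour cut from W11 cuts the finish by one (this holds down to a finish of 19).
Need 24 − 22 = 2 hours off W11 → W11 becomes 7 hours, finish becomes 22.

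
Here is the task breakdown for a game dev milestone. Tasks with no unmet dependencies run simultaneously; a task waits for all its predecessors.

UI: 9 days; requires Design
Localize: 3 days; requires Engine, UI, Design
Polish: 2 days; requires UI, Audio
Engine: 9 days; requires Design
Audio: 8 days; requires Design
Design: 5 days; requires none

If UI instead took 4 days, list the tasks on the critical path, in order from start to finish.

Baseline: Design→UI→Localize = 5+9+3 = 17 → 17 days.
UI is on the critical path; changing it to 4 makes that path 12 days.
New critical path: Design→Engine→Localize = 5+9+3 = 17 ⇒ 17 days.

Design, Engine, Localize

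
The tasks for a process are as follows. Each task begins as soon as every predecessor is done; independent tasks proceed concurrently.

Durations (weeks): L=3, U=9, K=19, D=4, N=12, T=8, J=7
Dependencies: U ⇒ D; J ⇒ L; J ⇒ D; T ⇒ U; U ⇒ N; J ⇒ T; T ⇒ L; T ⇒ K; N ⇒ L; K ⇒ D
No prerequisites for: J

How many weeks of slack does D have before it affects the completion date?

1

J→T→U→N→L = 7+8+9+12+3 = 39 sets the makespan at 39 weeks.
Longest path through D: 38 weeks (earliest finish 38, latest finish 39).
So D can slip 39 − 38 = 1 week.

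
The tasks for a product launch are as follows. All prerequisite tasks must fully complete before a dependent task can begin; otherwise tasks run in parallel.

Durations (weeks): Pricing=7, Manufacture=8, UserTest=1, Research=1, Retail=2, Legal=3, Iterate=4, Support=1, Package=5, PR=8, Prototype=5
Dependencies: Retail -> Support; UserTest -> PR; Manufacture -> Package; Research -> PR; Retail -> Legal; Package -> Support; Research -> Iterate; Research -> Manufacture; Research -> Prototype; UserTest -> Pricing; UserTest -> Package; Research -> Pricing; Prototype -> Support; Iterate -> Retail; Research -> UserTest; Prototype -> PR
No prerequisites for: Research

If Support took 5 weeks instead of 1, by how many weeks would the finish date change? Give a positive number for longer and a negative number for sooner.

4

Actual critical path: Research→Manufacture→Package→Support = 1+8+5+1 = 15 ⇒ 15 weeks.
Support lies on that path, so at 5 weeks the path becomes 19 weeks.
No other chain overtakes it, so the finish is 19 weeks.
Change in finish: 19 − 15 = +4 weeks.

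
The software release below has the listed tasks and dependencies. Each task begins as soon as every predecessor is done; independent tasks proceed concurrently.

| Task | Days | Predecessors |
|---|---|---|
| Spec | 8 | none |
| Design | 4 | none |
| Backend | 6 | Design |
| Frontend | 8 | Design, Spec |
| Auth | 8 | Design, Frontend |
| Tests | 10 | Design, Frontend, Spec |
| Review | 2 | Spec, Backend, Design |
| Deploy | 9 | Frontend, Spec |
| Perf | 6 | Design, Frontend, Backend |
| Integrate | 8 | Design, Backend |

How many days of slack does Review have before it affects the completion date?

Spec→Frontend→Tests = 8+8+10 = 26 sets the makespan at 26 days.
Longest path through Review: 12 days (earliest finish 12, latest finish 26).
Slack of Review = 24 − 10 = 14 days.

14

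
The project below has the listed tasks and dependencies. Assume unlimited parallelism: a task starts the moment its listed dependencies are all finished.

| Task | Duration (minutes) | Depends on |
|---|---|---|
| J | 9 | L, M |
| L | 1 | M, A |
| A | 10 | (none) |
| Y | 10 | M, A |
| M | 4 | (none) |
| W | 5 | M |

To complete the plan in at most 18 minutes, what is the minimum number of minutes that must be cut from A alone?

2

Current finish: 20 minutes; target: 18.
A is on every critical path, so each minute cut from A cuts the finish by one (this holds down to a finish of 14).
Need 20 − 18 = 2 minutes off A → A becomes 8 minutes, finish becomes 18.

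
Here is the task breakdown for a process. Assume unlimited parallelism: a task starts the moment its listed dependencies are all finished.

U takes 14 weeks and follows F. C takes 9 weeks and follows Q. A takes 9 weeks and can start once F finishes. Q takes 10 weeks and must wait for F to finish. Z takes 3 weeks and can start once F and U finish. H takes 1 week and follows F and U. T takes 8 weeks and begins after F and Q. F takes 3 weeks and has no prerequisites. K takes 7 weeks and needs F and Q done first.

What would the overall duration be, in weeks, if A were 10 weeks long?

22

The binding path is F→Q→C = 3+10+9 = 22; finish at 22 weeks.
A has 10 weeks of float (longest path through it is 12).
No other chain overtakes it, so the finish is 22 weeks.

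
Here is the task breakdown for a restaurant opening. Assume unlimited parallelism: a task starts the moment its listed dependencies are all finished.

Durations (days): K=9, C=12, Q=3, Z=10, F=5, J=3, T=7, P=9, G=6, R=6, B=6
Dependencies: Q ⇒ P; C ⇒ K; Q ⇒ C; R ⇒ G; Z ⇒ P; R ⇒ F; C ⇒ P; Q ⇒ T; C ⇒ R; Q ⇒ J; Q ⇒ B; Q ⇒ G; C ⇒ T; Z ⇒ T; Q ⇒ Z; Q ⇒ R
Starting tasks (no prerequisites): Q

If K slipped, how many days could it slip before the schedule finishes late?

3

Q→C→R→G = 3+12+6+6 = 27 sets the makespan at 27 days.
Longest path through K: 24 days (earliest finish 24, latest finish 27).
Float = 27 − 24 = 3.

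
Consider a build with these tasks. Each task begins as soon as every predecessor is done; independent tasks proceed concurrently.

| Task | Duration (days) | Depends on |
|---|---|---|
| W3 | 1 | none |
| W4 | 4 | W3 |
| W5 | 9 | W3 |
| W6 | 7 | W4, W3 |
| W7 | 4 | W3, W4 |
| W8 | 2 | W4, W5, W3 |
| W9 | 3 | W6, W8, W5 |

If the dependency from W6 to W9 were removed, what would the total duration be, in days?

15

Original critical path: W3→W4→W6→W9 = 1+4+7+3 = 15 ⇒ 15 days.
Dropping W6→W9 doesn't change W9's earliest start (12); another predecessor still binds.
After: W3→W5→W8→W9 = 1+9+2+3 = 15 → 15 days.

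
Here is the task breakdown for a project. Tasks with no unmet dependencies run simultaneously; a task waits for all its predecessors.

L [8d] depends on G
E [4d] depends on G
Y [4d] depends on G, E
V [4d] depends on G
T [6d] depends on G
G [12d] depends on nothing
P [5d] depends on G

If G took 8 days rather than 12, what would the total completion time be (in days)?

16

Critical path before the change: G→E→Y = 12+4+4 = 20 giving 20 days.
Since G is critical, the -4 change carries straight to that chain (now 16 days).
No other chain overtakes it, so the finish is 16 days.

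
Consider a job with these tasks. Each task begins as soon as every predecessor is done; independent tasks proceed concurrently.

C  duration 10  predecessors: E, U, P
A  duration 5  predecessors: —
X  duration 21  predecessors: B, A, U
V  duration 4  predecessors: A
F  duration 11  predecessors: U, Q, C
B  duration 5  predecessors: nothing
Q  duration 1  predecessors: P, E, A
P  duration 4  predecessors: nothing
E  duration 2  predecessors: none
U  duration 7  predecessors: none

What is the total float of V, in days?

U→C→F = 7+10+11 = 28 sets the makespan at 28 days.
The longest chain containing V totals 9 days.
So V can slip 28 − 9 = 19 days.

19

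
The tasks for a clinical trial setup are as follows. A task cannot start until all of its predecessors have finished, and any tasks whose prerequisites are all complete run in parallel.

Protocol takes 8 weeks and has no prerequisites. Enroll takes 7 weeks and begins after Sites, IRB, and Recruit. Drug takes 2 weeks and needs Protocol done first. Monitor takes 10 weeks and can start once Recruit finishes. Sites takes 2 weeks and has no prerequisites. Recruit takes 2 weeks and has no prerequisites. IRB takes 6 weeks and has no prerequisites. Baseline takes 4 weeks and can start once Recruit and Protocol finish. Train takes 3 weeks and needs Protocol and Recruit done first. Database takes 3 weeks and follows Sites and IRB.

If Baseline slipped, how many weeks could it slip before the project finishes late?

IRB→Enroll = 6+7 = 13 sets the makespan at 13 weeks.
Baseline finishes as early as 12 and must finish by 13.
Float = 13 − 12 = 1.

1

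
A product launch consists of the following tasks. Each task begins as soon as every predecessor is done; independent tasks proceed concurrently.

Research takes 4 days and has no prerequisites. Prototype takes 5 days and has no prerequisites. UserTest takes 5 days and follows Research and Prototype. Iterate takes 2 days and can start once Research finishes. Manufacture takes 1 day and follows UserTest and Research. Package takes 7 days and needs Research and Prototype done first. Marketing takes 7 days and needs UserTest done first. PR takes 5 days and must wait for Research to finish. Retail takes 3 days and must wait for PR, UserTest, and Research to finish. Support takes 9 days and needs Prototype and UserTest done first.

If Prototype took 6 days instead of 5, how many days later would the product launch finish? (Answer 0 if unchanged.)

1

As given, the longest chain is Prototype→UserTest→Support = 5+5+9 = 19, so the finish is 19 days.
Prototype lies on that path, so at 6 days the path becomes 20 days.
No other chain overtakes it, so the finish is 20 days.
Change in finish: 20 − 19 = +1 days.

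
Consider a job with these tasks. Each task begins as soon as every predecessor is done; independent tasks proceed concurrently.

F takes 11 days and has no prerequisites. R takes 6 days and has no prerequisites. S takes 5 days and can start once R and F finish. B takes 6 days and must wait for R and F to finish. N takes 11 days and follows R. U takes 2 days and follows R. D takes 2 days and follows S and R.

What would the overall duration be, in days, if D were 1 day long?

Baseline: F→S→D = 11+5+2 = 18 → 18 days.
D is on the critical path; changing it to 1 makes that path 17 days.
That remains the longest chain; total 17 days.

17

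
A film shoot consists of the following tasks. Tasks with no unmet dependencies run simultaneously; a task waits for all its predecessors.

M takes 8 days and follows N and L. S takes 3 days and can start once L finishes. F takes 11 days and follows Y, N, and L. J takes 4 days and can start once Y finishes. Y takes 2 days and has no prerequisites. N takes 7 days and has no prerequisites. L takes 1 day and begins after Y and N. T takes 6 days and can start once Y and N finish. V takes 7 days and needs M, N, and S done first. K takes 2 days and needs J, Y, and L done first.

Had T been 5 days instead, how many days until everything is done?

Critical path before the change: N→L→M→V = 7+1+8+7 = 23 giving 23 days.
T has 10 days of float (longest path through it is 13).
No other chain overtakes it, so the finish is 23 days.

23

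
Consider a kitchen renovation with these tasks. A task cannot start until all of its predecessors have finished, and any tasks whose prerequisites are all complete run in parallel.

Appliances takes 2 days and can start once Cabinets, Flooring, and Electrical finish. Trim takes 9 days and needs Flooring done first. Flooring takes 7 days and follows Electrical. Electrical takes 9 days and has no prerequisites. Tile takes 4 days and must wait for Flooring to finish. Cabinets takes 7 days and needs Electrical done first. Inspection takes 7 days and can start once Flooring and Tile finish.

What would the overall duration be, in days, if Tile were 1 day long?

Actual critical path: Electrical→Flooring→Tile→Inspection = 9+7+4+7 = 27 ⇒ 27 days.
Tile is on the critical path; changing it to 1 makes that path 24 days.
Now Electrical→Flooring→Trim = 9+7+9 = 25 is longest, so the finish becomes 25 days.

25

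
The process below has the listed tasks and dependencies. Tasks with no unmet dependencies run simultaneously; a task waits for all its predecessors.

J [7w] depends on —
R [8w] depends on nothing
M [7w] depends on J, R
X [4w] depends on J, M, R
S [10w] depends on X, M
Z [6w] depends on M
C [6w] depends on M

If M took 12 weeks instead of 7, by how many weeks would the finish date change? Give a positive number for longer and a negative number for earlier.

Baseline: R→M→X→S = 8+7+4+10 = 29 → 29 weeks.
Since M is critical, the +5 change carries straight to that chain (now 34 weeks).
That remains the longest chain; total 34 weeks.
Change in finish: 34 − 29 = +5 weeks.

5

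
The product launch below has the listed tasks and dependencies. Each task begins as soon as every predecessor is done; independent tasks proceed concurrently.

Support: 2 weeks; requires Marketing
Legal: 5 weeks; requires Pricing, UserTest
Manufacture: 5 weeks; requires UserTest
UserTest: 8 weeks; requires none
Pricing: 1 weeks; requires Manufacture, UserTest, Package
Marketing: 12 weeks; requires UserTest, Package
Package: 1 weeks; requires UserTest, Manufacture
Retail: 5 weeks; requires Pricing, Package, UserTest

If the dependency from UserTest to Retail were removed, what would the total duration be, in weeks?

With the dependency in place, UserTest→Manufacture→Package→Marketing→Support = 8+5+1+12+2 = 28 sets the finish at 28 weeks.
Dropping UserTest→Retail doesn't change Retail's earliest start (15); another predecessor still binds.
After: UserTest→Manufacture→Package→Marketing→Support = 8+5+1+12+2 = 28 → 28 weeks.

28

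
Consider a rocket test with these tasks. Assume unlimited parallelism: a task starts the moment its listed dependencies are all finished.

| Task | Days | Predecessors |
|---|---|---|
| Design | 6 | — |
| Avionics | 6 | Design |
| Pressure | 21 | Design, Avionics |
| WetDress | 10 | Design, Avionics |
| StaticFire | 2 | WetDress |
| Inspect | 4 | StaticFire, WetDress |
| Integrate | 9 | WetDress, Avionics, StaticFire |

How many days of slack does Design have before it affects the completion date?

Design→Avionics→Pressure = 6+6+21 = 33 sets the makespan at 33 days.
Longest path through Design: 33 days (earliest finish 6, latest finish 6).
So Design can slip 6 − 6 = 0 days.

0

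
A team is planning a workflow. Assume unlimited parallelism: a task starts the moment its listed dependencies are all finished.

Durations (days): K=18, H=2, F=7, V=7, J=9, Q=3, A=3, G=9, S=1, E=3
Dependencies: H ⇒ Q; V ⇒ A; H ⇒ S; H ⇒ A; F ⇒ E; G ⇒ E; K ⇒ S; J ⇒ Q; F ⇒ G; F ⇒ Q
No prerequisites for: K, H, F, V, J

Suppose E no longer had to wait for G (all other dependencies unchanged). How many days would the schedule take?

19

With the dependency in place, K→S = 18+1 = 19 sets the finish at 19 days.
Without G→E, E's earliest start moves from 16 to 7.
New critical path: K→S = 18+1 = 19 ⇒ 19 days.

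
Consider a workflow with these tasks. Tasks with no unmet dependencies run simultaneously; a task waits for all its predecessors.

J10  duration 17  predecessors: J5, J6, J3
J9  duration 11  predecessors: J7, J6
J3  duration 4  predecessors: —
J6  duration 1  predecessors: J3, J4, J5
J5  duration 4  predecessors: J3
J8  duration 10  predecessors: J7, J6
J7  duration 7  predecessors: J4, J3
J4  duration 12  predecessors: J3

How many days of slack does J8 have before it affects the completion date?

1

Critical path: J3→J4→J6→J10 = 4+12+1+17 = 34, so the finish is 34 days.
J8 finishes as early as 33 and must finish by 34.
Slack of J8 = 24 − 23 = 1 day.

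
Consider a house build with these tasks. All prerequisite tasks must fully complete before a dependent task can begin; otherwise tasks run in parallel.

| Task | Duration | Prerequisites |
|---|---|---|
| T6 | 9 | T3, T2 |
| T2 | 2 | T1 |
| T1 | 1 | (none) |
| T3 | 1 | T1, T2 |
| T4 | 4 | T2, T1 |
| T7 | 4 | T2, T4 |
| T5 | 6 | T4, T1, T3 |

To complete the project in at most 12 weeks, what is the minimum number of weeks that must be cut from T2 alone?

1

Current finish: 13 weeks; target: 12.
T2 is on every critical path, so each week cut from T2 cuts the finish by one (this holds down to a finish of 12).
Need 13 − 12 = 1 week off T2 → T2 becomes 1 week, finish becomes 12.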